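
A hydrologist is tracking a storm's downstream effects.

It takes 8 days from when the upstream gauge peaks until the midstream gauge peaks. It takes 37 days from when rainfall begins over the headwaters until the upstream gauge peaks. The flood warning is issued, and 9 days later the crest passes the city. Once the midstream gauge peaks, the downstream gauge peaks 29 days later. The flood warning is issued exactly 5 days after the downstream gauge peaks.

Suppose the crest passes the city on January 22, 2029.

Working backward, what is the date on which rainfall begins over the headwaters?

The crest passes the city: Jan 22, 2029.
The flood warning is issued: Jan 22, 2029 − 9 days = Jan 13, 2029.
The downstream gauge peaks: Jan 13, 2029 − 5 days = Jan 8, 2029.
The midstream gauge peaks: Jan 8, 2029 − 29 days = Dec 10, 2028.
The upstream gauge peaks: Dec 10, 2028 − 8 days = Dec 2, 2028.
Rainfall begins over the headwaters: Dec 2, 2028 − 37 days = Oct 26, 2028.

October 26, 2028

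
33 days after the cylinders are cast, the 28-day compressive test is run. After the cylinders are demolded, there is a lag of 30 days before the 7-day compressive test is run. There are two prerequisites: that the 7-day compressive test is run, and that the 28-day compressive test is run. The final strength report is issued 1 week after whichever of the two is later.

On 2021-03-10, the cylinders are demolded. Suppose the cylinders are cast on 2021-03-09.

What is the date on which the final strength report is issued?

2021-04-18

The cylinders are demolded: Mar 10, 2021.
The 7-day compressive test is run: Mar 10, 2021 + 30 days = Apr 9, 2021.
The cylinders are cast: Mar 9, 2021.
The 28-day compressive test is run: Mar 9, 2021 + 33 days = Apr 11, 2021.
Both prerequisites met — the 7-day compressive test is run (Apr 9, 2021), the 28-day compressive test is run (Apr 11, 2021); the later is Apr 11, 2021.
The final strength report is issued: Apr 11, 2021 + 1 week = Apr 18, 2021.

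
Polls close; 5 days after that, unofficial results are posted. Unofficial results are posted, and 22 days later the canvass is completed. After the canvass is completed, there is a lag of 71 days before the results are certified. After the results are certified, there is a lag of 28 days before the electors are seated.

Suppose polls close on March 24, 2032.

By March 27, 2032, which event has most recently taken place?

Polls close: Mar 24, 2032.
Unofficial results are posted: Mar 24, 2032 + 5 days = Mar 29, 2032.
The canvass is completed: Mar 29, 2032 + 22 days = Apr 20, 2032.
The results are certified: Apr 20, 2032 + 71 days = Jun 30, 2032.
The electors are seated: Jun 30, 2032 + 28 days = Jul 28, 2032.
Mar 27, 2032 falls between when polls close (Mar 24, 2032) and when unofficial results are posted (Mar 29, 2032).

Polls close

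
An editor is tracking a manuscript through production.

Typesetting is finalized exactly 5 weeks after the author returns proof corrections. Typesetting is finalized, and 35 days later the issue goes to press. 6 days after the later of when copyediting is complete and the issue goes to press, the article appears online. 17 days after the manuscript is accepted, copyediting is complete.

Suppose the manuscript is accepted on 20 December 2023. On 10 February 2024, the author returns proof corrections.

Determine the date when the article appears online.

26 April 2024

The manuscript is accepted: Dec 20, 2023.
Copyediting is complete: Dec 20, 2023 + 17 days = Jan 6, 2024.
The author returns proof corrections: Feb 10, 2024.
Typesetting is finalized: Feb 10, 2024 + 5 weeks = Mar 16, 2024.
The issue goes to press: Mar 16, 2024 + 35 days = Apr 20, 2024.
Both prerequisites met — copyediting is complete (Jan 6, 2024), the issue goes to press (Apr 20, 2024); the later is Apr 20, 2024.
The article appears online: Apr 20, 2024 + 6 days = Apr 26, 2024.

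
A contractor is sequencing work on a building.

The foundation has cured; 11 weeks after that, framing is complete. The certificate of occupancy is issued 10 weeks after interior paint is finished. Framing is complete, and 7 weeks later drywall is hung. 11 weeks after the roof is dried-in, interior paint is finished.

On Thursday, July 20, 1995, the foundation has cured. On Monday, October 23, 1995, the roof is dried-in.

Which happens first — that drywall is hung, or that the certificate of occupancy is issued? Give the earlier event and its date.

Drywall is hung — Thursday, November 23, 1995

The foundation has cured: Jul 20, 1995.
Framing is complete: Jul 20, 1995 + 11 weeks = Oct 5, 1995.
Drywall is hung: Oct 5, 1995 + 7 weeks = Nov 23, 1995.
The roof is dried-in: Oct 23, 1995.
Interior paint is finished: Oct 23, 1995 + 11 weeks = Jan 8, 1996.
The certificate of occupancy is issued: Jan 8, 1996 + 10 weeks = Mar 18, 1996.
Comparing: drywall is hung on Nov 23, 1995 vs the certificate of occupancy is issued on Mar 18, 1996. Earlier: drywall is hung.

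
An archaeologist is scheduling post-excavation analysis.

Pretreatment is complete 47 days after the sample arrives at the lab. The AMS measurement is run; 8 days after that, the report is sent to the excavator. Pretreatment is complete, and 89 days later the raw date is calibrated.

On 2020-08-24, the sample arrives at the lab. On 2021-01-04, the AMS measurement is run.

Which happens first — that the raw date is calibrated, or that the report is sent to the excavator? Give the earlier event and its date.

The sample arrives at the lab: Aug 24, 2020.
Pretreatment is complete: Aug 24, 2020 + 47 days = Oct 10, 2020.
The raw date is calibrated: Oct 10, 2020 + 89 days = Jan 7, 2021.
The AMS measurement is run: Jan 4, 2021.
The report is sent to the excavator: Jan 4, 2021 + 8 days = Jan 12, 2021.
Comparing: the raw date is calibrated on Jan 7, 2021 vs the report is sent to the excavator on Jan 12, 2021. Earlier: the raw date is calibrated.

The raw date is calibrated — 2021-01-07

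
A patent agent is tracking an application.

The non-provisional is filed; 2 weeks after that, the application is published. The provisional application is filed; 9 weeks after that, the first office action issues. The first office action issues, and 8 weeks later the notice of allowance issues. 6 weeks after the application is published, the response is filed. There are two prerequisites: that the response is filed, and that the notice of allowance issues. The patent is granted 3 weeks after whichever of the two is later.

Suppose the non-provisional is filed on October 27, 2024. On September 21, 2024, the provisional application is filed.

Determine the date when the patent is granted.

February 8, 2025

The non-provisional is filed: Oct 27, 2024.
The application is published: Oct 27, 2024 + 2 weeks = Nov 10, 2024.
The response is filed: Nov 10, 2024 + 6 weeks = Dec 22, 2024.
The provisional application is filed: Sep 21, 2024.
The first office action issues: Sep 21, 2024 + 9 weeks = Nov 23, 2024.
The notice of allowance issues: Nov 23, 2024 + 8 weeks = Jan 18, 2025.
Both prerequisites met — the response is filed (Dec 22, 2024), the notice of allowance issues (Jan 18, 2025); the later is Jan 18, 2025.
The patent is granted: Jan 18, 2025 + 3 weeks = Feb 8, 2025.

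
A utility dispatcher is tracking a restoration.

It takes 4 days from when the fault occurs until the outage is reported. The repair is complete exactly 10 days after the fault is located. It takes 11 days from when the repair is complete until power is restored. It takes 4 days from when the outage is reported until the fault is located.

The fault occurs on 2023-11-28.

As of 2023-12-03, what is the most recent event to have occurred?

The fault occurs: Nov 28, 2023.
The outage is reported: Nov 28, 2023 + 4 days = Dec 2, 2023.
The fault is located: Dec 2, 2023 + 4 days = Dec 6, 2023.
The repair is complete: Dec 6, 2023 + 10 days = Dec 16, 2023.
Power is restored: Dec 16, 2023 + 11 days = Dec 27, 2023.
Dec 3, 2023 falls between when the outage is reported (Dec 2, 2023) and when the fault is located (Dec 6, 2023).

The outage is reported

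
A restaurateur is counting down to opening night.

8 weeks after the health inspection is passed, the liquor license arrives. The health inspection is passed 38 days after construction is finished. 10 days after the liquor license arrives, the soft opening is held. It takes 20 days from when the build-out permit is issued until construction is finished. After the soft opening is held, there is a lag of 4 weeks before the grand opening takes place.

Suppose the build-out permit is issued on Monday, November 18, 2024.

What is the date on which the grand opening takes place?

Saturday, April 19, 2025

The build-out permit is issued: Nov 18, 2024.
Construction is finished: Nov 18, 2024 + 20 days = Dec 8, 2024.
The health inspection is passed: Dec 8, 2024 + 38 days = Jan 15, 2025.
The liquor license arrives: Jan 15, 2025 + 8 weeks = Mar 12, 2025.
The soft opening is held: Mar 12, 2025 + 10 days = Mar 22, 2025.
The grand opening takes place: Mar 22, 2025 + 4 weeks = Apr 19, 2025.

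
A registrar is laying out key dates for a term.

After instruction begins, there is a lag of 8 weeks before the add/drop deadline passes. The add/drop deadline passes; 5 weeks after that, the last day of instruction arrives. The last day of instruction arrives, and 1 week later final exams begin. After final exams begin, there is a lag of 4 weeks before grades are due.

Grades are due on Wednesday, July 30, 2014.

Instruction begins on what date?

Grades are due: Jul 30, 2014.
Final exams begin: Jul 30, 2014 − 4 weeks = Jul 2, 2014.
The last day of instruction arrives: Jul 2, 2014 − 1 week = Jun 25, 2014.
The add/drop deadline passes: Jun 25, 2014 − 5 weeks = May 21, 2014.
Instruction begins: May 21, 2014 − 8 weeks = Mar 26, 2014.

Wednesday, March 26, 2014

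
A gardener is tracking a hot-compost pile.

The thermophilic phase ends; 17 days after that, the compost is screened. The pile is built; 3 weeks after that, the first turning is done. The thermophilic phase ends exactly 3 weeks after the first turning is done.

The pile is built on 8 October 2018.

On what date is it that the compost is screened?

6 December 2018

The pile is built: Oct 8, 2018.
The first turning is done: Oct 8, 2018 + 3 weeks = Oct 29, 2018.
The thermophilic phase ends: Oct 29, 2018 + 3 weeks = Nov 19, 2018.
The compost is screened: Nov 19, 2018 + 17 days = Dec 6, 2018.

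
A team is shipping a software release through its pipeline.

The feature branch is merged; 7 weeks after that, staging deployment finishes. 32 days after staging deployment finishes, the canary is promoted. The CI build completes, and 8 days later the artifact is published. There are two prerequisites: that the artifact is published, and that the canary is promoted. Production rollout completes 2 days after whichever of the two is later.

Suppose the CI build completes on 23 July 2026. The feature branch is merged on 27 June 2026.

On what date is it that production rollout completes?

18 September 2026

The CI build completes: Jul 23, 2026.
The artifact is published: Jul 23, 2026 + 8 days = Jul 31, 2026.
The feature branch is merged: Jun 27, 2026.
Staging deployment finishes: Jun 27, 2026 + 7 weeks = Aug 15, 2026.
The canary is promoted: Aug 15, 2026 + 32 days = Sep 16, 2026.
Both prerequisites met — the artifact is published (Jul 31, 2026), the canary is promoted (Sep 16, 2026); the later is Sep 16, 2026.
Production rollout completes: Sep 16, 2026 + 2 days = Sep 18, 2026.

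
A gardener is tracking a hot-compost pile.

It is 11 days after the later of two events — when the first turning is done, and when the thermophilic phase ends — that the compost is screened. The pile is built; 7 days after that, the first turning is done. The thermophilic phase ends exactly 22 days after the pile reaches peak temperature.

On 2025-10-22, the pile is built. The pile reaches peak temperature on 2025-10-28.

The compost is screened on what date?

2025-11-30

The pile is built: Oct 22, 2025.
The first turning is done: Oct 22, 2025 + 7 days = Oct 29, 2025.
The pile reaches peak temperature: Oct 28, 2025.
The thermophilic phase ends: Oct 28, 2025 + 22 days = Nov 19, 2025.
Both prerequisites met — the first turning is done (Oct 29, 2025), the thermophilic phase ends (Nov 19, 2025); the later is Nov 19, 2025.
The compost is screened: Nov 19, 2025 + 11 days = Nov 30, 2025.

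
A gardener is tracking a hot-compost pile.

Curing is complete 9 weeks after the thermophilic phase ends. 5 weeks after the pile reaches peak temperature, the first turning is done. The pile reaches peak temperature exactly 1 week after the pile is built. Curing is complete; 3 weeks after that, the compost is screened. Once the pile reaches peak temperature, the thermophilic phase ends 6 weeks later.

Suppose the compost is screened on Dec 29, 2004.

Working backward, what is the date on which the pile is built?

Aug 18, 2004

The compost is screened: Dec 29, 2004.
Curing is complete: Dec 29, 2004 − 3 weeks = Dec 8, 2004.
The thermophilic phase ends: Dec 8, 2004 − 9 weeks = Oct 6, 2004.
The pile reaches peak temperature: Oct 6, 2004 − 6 weeks = Aug 25, 2004.
The pile is built: Aug 25, 2004 − 1 week = Aug 18, 2004.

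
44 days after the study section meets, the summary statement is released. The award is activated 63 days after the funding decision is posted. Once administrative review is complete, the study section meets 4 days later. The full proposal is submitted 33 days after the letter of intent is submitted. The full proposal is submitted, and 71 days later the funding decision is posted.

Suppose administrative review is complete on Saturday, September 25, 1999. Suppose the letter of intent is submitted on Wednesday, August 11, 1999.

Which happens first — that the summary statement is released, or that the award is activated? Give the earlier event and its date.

The summary statement is released — Friday, November 12, 1999

Administrative review is complete: Sep 25, 1999.
The study section meets: Sep 25, 1999 + 4 days = Sep 29, 1999.
The summary statement is released: Sep 29, 1999 + 44 days = Nov 12, 1999.
The letter of intent is submitted: Aug 11, 1999.
The full proposal is submitted: Aug 11, 1999 + 33 days = Sep 13, 1999.
The funding decision is posted: Sep 13, 1999 + 71 days = Nov 23, 1999.
The award is activated: Nov 23, 1999 + 63 days = Jan 25, 2000.
Comparing: the summary statement is released on Nov 12, 1999 vs the award is activated on Jan 25, 2000. Earlier: the summary statement is released.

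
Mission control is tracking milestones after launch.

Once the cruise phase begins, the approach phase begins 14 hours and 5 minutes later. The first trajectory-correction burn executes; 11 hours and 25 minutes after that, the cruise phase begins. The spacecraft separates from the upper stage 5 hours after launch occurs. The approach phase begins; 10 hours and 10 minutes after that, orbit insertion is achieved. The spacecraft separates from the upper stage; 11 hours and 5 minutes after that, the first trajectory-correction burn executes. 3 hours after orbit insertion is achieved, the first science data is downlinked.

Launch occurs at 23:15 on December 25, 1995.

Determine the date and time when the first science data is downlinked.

Launch occurs: 23:15 Dec 25, 1995.
The spacecraft separates from the upper stage: 23:15 Dec 25, 1995 + 5h = 04:15 Dec 26, 1995.
The first trajectory-correction burn executes: 04:15 Dec 26, 1995 + 11h05m = 15:20 Dec 26, 1995.
The cruise phase begins: 15:20 Dec 26, 1995 + 11h25m = 02:45 Dec 27, 1995.
The approach phase begins: 02:45 Dec 27, 1995 + 14h05m = 16:50 Dec 27, 1995.
Orbit insertion is achieved: 16:50 Dec 27, 1995 + 10h10m = 03:00 Dec 28, 1995.
The first science data is downlinked: 03:00 Dec 28, 1995 + 3h = 06:00 Dec 28, 1995.

06:00 on December 28, 1995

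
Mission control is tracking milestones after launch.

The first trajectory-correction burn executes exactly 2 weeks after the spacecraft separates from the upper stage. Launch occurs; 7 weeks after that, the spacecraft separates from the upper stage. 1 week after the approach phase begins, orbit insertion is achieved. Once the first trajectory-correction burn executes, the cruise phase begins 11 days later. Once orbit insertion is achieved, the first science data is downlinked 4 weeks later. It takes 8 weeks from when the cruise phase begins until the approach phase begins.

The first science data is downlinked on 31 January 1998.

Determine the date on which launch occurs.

19 August 1997

The first science data is downlinked: Jan 31, 1998.
Orbit insertion is achieved: Jan 31, 1998 − 4 weeks = Jan 3, 1998.
The approach phase begins: Jan 3, 1998 − 1 week = Dec 27, 1997.
The cruise phase begins: Dec 27, 1997 − 8 weeks = Nov 1, 1997.
The first trajectory-correction burn executes: Nov 1, 1997 − 11 days = Oct 21, 1997.
The spacecraft separates from the upper stage: Oct 21, 1997 − 2 weeks = Oct 7, 1997.
Launch occurs: Oct 7, 1997 − 7 weeks = Aug 19, 1997.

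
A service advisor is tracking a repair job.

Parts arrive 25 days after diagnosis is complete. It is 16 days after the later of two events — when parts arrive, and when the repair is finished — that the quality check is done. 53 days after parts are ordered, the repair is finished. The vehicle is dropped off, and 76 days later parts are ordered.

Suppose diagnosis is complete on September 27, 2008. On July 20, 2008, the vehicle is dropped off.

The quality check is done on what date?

December 12, 2008

Diagnosis is complete: Sep 27, 2008.
Parts arrive: Sep 27, 2008 + 25 days = Oct 22, 2008.
The vehicle is dropped off: Jul 20, 2008.
Parts are ordered: Jul 20, 2008 + 76 days = Oct 4, 2008.
The repair is finished: Oct 4, 2008 + 53 days = Nov 26, 2008.
Both prerequisites met — parts arrive (Oct 22, 2008), the repair is finished (Nov 26, 2008); the later is Nov 26, 2008.
The quality check is done: Nov 26, 2008 + 16 days = Dec 12, 2008.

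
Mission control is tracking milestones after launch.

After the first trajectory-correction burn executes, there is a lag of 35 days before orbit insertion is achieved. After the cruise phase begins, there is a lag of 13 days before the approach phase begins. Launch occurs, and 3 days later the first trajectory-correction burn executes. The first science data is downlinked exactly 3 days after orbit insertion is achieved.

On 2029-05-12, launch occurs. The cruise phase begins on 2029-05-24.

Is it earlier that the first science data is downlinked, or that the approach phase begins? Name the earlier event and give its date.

Launch occurs: May 12, 2029.
The first trajectory-correction burn executes: May 12, 2029 + 3 days = May 15, 2029.
Orbit insertion is achieved: May 15, 2029 + 35 days = Jun 19, 2029.
The first science data is downlinked: Jun 19, 2029 + 3 days = Jun 22, 2029.
The cruise phase begins: May 24, 2029.
The approach phase begins: May 24, 2029 + 13 days = Jun 6, 2029.
Comparing: the first science data is downlinked on Jun 22, 2029 vs the approach phase begins on Jun 6, 2029. Earlier: the approach phase begins.

The approach phase begins — 2029-06-06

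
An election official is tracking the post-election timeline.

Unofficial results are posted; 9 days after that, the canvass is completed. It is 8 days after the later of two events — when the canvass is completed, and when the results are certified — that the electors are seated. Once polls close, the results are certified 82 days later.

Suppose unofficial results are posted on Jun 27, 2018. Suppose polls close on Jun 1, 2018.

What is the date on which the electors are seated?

Aug 30, 2018

Unofficial results are posted: Jun 27, 2018.
The canvass is completed: Jun 27, 2018 + 9 days = Jul 6, 2018.
Polls close: Jun 1, 2018.
The results are certified: Jun 1, 2018 + 82 days = Aug 22, 2018.
Both prerequisites met — the canvass is completed (Jul 6, 2018), the results are certified (Aug 22, 2018); the later is Aug 22, 2018.
The electors are seated: Aug 22, 2018 + 8 days = Aug 30, 2018.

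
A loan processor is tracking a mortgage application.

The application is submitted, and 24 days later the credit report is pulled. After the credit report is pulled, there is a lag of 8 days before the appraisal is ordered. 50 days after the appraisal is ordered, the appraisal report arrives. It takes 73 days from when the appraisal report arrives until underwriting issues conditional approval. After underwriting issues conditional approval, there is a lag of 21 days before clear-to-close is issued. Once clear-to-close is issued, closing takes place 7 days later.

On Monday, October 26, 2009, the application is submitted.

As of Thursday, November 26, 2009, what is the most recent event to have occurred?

The credit report is pulled

The application is submitted: Oct 26, 2009.
The credit report is pulled: Oct 26, 2009 + 24 days = Nov 19, 2009.
The appraisal is ordered: Nov 19, 2009 + 8 days = Nov 27, 2009.
The appraisal report arrives: Nov 27, 2009 + 50 days = Jan 16, 2010.
Underwriting issues conditional approval: Jan 16, 2010 + 73 days = Mar 30, 2010.
Clear-to-close is issued: Mar 30, 2010 + 21 days = Apr 20, 2010.
Closing takes place: Apr 20, 2010 + 7 days = Apr 27, 2010.
Nov 26, 2009 falls between when the credit report is pulled (Nov 19, 2009) and when the appraisal is ordered (Nov 27, 2009).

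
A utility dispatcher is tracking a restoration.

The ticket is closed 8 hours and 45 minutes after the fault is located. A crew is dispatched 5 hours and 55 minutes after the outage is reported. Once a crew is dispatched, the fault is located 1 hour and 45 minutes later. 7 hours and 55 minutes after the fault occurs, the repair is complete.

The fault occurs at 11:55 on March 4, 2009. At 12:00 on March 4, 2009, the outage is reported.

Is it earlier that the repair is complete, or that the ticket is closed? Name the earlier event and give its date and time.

The fault occurs: 11:55 Mar 4, 2009.
The repair is complete: 11:55 Mar 4, 2009 + 7h55m = 19:50 Mar 4, 2009.
The outage is reported: 12:00 Mar 4, 2009.
A crew is dispatched: 12:00 Mar 4, 2009 + 5h55m = 17:55 Mar 4, 2009.
The fault is located: 17:55 Mar 4, 2009 + 1h45m = 19:40 Mar 4, 2009.
The ticket is closed: 19:40 Mar 4, 2009 + 8h45m = 04:25 Mar 5, 2009.
Comparing: the repair is complete at 19:50 Mar 4, 2009 vs the ticket is closed at 04:25 Mar 5, 2009. Earlier: the repair is complete.

The repair is complete — 19:50 on March 4, 2009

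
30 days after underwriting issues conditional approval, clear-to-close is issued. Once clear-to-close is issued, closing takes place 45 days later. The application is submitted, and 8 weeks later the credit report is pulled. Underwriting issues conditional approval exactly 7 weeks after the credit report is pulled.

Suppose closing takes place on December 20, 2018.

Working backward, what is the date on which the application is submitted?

June 23, 2018

Closing takes place: Dec 20, 2018.
Clear-to-close is issued: Dec 20, 2018 − 45 days = Nov 5, 2018.
Underwriting issues conditional approval: Nov 5, 2018 − 30 days = Oct 6, 2018.
The credit report is pulled: Oct 6, 2018 − 7 weeks = Aug 18, 2018.
The application is submitted: Aug 18, 2018 − 8 weeks = Jun 23, 2018.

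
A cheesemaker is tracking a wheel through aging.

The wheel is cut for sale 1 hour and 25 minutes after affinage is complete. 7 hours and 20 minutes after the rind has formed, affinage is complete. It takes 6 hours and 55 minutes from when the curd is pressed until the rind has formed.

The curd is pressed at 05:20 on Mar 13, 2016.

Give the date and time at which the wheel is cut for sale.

The curd is pressed: 05:20 Mar 13, 2016.
The rind has formed: 05:20 Mar 13, 2016 + 6h55m = 12:15 Mar 13, 2016.
Affinage is complete: 12:15 Mar 13, 2016 + 7h20m = 19:35 Mar 13, 2016.
The wheel is cut for sale: 19:35 Mar 13, 2016 + 1h25m = 21:00 Mar 13, 2016.

21:00 on Mar 13, 2016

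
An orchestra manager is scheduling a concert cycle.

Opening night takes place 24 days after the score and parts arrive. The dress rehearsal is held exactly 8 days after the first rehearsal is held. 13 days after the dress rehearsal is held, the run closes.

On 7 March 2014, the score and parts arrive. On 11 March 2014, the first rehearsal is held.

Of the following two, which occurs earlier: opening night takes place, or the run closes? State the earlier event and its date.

The score and parts arrive: Mar 7, 2014.
Opening night takes place: Mar 7, 2014 + 24 days = Mar 31, 2014.
The first rehearsal is held: Mar 11, 2014.
The dress rehearsal is held: Mar 11, 2014 + 8 days = Mar 19, 2014.
The run closes: Mar 19, 2014 + 13 days = Apr 1, 2014.
Comparing: opening night takes place on Mar 31, 2014 vs the run closes on Apr 1, 2014. Earlier: opening night takes place.

Opening night takes place — 31 March 2014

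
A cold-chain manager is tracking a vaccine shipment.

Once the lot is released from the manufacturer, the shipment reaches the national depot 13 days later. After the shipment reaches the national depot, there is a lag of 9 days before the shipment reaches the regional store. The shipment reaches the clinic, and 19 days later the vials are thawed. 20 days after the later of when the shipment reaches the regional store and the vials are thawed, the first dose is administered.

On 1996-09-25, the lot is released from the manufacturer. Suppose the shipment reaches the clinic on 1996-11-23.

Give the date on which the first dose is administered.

1997-01-01

The lot is released from the manufacturer: Sep 25, 1996.
The shipment reaches the national depot: Sep 25, 1996 + 13 days = Oct 8, 1996.
The shipment reaches the regional store: Oct 8, 1996 + 9 days = Oct 17, 1996.
The shipment reaches the clinic: Nov 23, 1996.
The vials are thawed: Nov 23, 1996 + 19 days = Dec 12, 1996.
Both prerequisites met — the shipment reaches the regional store (Oct 17, 1996), the vials are thawed (Dec 12, 1996); the later is Dec 12, 1996.
The first dose is administered: Dec 12, 1996 + 20 days = Jan 1, 1997.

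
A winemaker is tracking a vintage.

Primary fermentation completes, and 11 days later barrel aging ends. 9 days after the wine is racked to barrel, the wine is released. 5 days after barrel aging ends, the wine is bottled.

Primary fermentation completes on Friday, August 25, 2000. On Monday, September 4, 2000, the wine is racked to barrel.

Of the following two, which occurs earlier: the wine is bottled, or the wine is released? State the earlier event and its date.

The wine is bottled — Sunday, September 10, 2000

Primary fermentation completes: Aug 25, 2000.
Barrel aging ends: Aug 25, 2000 + 11 days = Sep 5, 2000.
The wine is bottled: Sep 5, 2000 + 5 days = Sep 10, 2000.
The wine is racked to barrel: Sep 4, 2000.
The wine is released: Sep 4, 2000 + 9 days = Sep 13, 2000.
Comparing: the wine is bottled on Sep 10, 2000 vs the wine is released on Sep 13, 2000. Earlier: the wine is bottled.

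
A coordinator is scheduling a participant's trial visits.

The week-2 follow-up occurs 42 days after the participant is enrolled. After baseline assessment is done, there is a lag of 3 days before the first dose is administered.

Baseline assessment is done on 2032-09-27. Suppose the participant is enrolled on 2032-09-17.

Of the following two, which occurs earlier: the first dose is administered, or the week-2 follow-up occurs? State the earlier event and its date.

Baseline assessment is done: Sep 27, 2032.
The first dose is administered: Sep 27, 2032 + 3 days = Sep 30, 2032.
The participant is enrolled: Sep 17, 2032.
The week-2 follow-up occurs: Sep 17, 2032 + 42 days = Oct 29, 2032.
Comparing: the first dose is administered on Sep 30, 2032 vs the week-2 follow-up occurs on Oct 29, 2032. Earlier: the first dose is administered.

The first dose is administered — 2032-09-30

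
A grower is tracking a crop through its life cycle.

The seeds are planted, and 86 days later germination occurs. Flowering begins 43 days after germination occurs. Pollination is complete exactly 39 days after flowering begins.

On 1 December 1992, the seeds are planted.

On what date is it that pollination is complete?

18 May 1993

The seeds are planted: Dec 1, 1992.
Germination occurs: Dec 1, 1992 + 86 days = Feb 25, 1993.
Flowering begins: Feb 25, 1993 + 43 days = Apr 9, 1993.
Pollination is complete: Apr 9, 1993 + 39 days = May 18, 1993.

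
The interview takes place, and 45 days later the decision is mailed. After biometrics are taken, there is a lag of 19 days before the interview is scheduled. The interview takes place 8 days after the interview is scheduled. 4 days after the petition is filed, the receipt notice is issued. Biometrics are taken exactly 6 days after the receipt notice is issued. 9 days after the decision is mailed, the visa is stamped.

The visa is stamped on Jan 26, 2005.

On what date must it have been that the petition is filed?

Oct 27, 2004

The visa is stamped: Jan 26, 2005.
The decision is mailed: Jan 26, 2005 − 9 days = Jan 17, 2005.
The interview takes place: Jan 17, 2005 − 45 days = Dec 3, 2004.
The interview is scheduled: Dec 3, 2004 − 8 days = Nov 25, 2004.
Biometrics are taken: Nov 25, 2004 − 19 days = Nov 6, 2004.
The receipt notice is issued: Nov 6, 2004 − 6 days = Oct 31, 2004.
The petition is filed: Oct 31, 2004 − 4 days = Oct 27, 2004.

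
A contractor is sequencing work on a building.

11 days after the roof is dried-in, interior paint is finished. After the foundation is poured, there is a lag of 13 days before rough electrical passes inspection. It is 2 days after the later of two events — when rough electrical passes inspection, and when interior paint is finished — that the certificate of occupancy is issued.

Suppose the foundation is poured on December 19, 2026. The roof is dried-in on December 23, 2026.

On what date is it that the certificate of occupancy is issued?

The foundation is poured: Dec 19, 2026.
Rough electrical passes inspection: Dec 19, 2026 + 13 days = Jan 1, 2027.
The roof is dried-in: Dec 23, 2026.
Interior paint is finished: Dec 23, 2026 + 11 days = Jan 3, 2027.
Both prerequisites met — rough electrical passes inspection (Jan 1, 2027), interior paint is finished (Jan 3, 2027); the later is Jan 3, 2027.
The certificate of occupancy is issued: Jan 3, 2027 + 2 days = Jan 5, 2027.

January 5, 2027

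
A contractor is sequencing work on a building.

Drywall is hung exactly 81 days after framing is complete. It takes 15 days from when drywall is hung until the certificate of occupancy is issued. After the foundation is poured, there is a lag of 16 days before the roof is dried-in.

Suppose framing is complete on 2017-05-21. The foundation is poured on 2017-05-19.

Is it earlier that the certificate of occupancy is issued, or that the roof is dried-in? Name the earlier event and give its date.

The roof is dried-in — 2017-06-04

Framing is complete: May 21, 2017.
Drywall is hung: May 21, 2017 + 81 days = Aug 10, 2017.
The certificate of occupancy is issued: Aug 10, 2017 + 15 days = Aug 25, 2017.
The foundation is poured: May 19, 2017.
The roof is dried-in: May 19, 2017 + 16 days = Jun 4, 2017.
Comparing: the certificate of occupancy is issued on Aug 25, 2017 vs the roof is dried-in on Jun 4, 2017. Earlier: the roof is dried-in.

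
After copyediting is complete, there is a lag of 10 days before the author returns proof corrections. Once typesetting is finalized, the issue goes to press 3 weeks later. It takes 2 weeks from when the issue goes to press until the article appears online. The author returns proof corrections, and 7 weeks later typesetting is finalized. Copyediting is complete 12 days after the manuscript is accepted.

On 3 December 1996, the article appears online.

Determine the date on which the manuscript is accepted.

The article appears online: Dec 3, 1996.
The issue goes to press: Dec 3, 1996 − 2 weeks = Nov 19, 1996.
Typesetting is finalized: Nov 19, 1996 − 3 weeks = Oct 29, 1996.
The author returns proof corrections: Oct 29, 1996 − 7 weeks = Sep 10, 1996.
Copyediting is complete: Sep 10, 1996 − 10 days = Aug 31, 1996.
The manuscript is accepted: Aug 31, 1996 − 12 days = Aug 19, 1996.

19 August 1996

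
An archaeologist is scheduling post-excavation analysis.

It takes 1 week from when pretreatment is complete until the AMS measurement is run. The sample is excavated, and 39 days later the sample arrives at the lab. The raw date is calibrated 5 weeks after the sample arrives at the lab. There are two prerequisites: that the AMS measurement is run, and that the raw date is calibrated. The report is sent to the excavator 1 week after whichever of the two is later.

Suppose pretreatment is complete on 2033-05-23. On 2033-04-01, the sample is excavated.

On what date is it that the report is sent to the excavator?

Pretreatment is complete: May 23, 2033.
The AMS measurement is run: May 23, 2033 + 1 week = May 30, 2033.
The sample is excavated: Apr 1, 2033.
The sample arrives at the lab: Apr 1, 2033 + 39 days = May 10, 2033.
The raw date is calibrated: May 10, 2033 + 5 weeks = Jun 14, 2033.
Both prerequisites met — the AMS measurement is run (May 30, 2033), the raw date is calibrated (Jun 14, 2033); the later is Jun 14, 2033.
The report is sent to the excavator: Jun 14, 2033 + 1 week = Jun 21, 2033.

2033-06-21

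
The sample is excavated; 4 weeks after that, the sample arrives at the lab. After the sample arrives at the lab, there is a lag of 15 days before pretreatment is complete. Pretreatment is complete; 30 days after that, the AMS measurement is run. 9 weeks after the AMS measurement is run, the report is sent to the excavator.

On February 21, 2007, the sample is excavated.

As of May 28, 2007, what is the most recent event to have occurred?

The AMS measurement is run

The sample is excavated: Feb 21, 2007.
The sample arrives at the lab: Feb 21, 2007 + 4 weeks = Mar 21, 2007.
Pretreatment is complete: Mar 21, 2007 + 15 days = Apr 5, 2007.
The AMS measurement is run: Apr 5, 2007 + 30 days = May 5, 2007.
The report is sent to the excavator: May 5, 2007 + 9 weeks = Jul 7, 2007.
May 28, 2007 falls between when the AMS measurement is run (May 5, 2007) and when the report is sent to the excavator (Jul 7, 2007).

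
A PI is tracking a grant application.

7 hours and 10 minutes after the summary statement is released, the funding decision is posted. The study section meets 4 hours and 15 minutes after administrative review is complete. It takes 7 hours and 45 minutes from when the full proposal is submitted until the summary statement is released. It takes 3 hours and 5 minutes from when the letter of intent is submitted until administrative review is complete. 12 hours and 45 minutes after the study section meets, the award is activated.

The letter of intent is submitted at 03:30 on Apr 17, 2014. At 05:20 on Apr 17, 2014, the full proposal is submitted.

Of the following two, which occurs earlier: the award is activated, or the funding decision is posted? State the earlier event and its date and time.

The letter of intent is submitted: 03:30 Apr 17, 2014.
Administrative review is complete: 03:30 Apr 17, 2014 + 3h05m = 06:35 Apr 17, 2014.
The study section meets: 06:35 Apr 17, 2014 + 4h15m = 10:50 Apr 17, 2014.
The award is activated: 10:50 Apr 17, 2014 + 12h45m = 23:35 Apr 17, 2014.
The full proposal is submitted: 05:20 Apr 17, 2014.
The summary statement is released: 05:20 Apr 17, 2014 + 7h45m = 13:05 Apr 17, 2014.
The funding decision is posted: 13:05 Apr 17, 2014 + 7h10m = 20:15 Apr 17, 2014.
Comparing: the award is activated at 23:35 Apr 17, 2014 vs the funding decision is posted at 20:15 Apr 17, 2014. Earlier: the funding decision is posted.

The funding decision is posted — 20:15 on Apr 17, 2014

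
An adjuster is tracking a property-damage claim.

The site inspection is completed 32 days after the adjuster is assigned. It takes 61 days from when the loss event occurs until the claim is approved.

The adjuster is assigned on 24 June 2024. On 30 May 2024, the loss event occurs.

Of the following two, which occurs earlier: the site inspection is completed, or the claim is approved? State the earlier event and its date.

The site inspection is completed — 26 July 2024

The adjuster is assigned: Jun 24, 2024.
The site inspection is completed: Jun 24, 2024 + 32 days = Jul 26, 2024.
The loss event occurs: May 30, 2024.
The claim is approved: May 30, 2024 + 61 days = Jul 30, 2024.
Comparing: the site inspection is completed on Jul 26, 2024 vs the claim is approved on Jul 30, 2024. Earlier: the site inspection is completed.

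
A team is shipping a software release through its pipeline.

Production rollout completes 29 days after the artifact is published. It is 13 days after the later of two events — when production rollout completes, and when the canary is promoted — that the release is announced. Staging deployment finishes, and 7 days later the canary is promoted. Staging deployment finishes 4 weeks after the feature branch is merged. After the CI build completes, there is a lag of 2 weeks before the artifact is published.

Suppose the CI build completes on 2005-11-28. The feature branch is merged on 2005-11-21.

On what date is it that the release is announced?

The CI build completes: Nov 28, 2005.
The artifact is published: Nov 28, 2005 + 2 weeks = Dec 12, 2005.
Production rollout completes: Dec 12, 2005 + 29 days = Jan 10, 2006.
The feature branch is merged: Nov 21, 2005.
Staging deployment finishes: Nov 21, 2005 + 4 weeks = Dec 19, 2005.
The canary is promoted: Dec 19, 2005 + 7 days = Dec 26, 2005.
Both prerequisites met — production rollout completes (Jan 10, 2006), the canary is promoted (Dec 26, 2005); the later is Jan 10, 2006.
The release is announced: Jan 10, 2006 + 13 days = Jan 23, 2006.

2006-01-23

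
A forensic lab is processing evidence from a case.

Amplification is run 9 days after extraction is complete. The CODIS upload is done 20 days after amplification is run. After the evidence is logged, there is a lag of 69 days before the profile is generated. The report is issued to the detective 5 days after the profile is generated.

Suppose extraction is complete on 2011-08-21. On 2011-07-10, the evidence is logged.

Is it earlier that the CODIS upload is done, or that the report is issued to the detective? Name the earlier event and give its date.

Extraction is complete: Aug 21, 2011.
Amplification is run: Aug 21, 2011 + 9 days = Aug 30, 2011.
The CODIS upload is done: Aug 30, 2011 + 20 days = Sep 19, 2011.
The evidence is logged: Jul 10, 2011.
The profile is generated: Jul 10, 2011 + 69 days = Sep 17, 2011.
The report is issued to the detective: Sep 17, 2011 + 5 days = Sep 22, 2011.
Comparing: the CODIS upload is done on Sep 19, 2011 vs the report is issued to the detective on Sep 22, 2011. Earlier: the CODIS upload is done.

The CODIS upload is done — 2011-09-19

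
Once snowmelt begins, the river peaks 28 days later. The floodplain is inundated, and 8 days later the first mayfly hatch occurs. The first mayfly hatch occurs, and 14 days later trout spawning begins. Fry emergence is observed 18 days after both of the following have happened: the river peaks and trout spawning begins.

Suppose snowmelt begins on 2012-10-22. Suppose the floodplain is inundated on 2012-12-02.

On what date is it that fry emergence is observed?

Snowmelt begins: Oct 22, 2012.
The river peaks: Oct 22, 2012 + 28 days = Nov 19, 2012.
The floodplain is inundated: Dec 2, 2012.
The first mayfly hatch occurs: Dec 2, 2012 + 8 days = Dec 10, 2012.
Trout spawning begins: Dec 10, 2012 + 14 days = Dec 24, 2012.
Both prerequisites met — the river peaks (Nov 19, 2012), trout spawning begins (Dec 24, 2012); the later is Dec 24, 2012.
Fry emergence is observed: Dec 24, 2012 + 18 days = Jan 11, 2013.

2013-01-11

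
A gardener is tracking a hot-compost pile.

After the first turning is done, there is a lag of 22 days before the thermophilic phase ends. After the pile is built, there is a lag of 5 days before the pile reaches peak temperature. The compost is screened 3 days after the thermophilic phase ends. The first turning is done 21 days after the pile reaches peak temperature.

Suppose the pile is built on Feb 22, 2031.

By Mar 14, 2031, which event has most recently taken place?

The pile is built: Feb 22, 2031.
The pile reaches peak temperature: Feb 22, 2031 + 5 days = Feb 27, 2031.
The first turning is done: Feb 27, 2031 + 21 days = Mar 20, 2031.
The thermophilic phase ends: Mar 20, 2031 + 22 days = Apr 11, 2031.
The compost is screened: Apr 11, 2031 + 3 days = Apr 14, 2031.
Mar 14, 2031 falls between when the pile reaches peak temperature (Feb 27, 2031) and when the first turning is done (Mar 20, 2031).

The pile reaches peak temperature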